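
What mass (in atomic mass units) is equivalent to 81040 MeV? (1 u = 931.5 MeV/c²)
m = E/c² = 87 u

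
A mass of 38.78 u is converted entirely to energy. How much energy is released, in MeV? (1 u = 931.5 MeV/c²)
E = mc² = 36120 MeV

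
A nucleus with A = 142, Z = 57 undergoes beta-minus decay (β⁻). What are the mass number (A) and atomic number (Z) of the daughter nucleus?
Daughter: A = 142, Z = 58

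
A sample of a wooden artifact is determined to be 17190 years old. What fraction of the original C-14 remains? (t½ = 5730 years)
N/N₀ = (1/2)^(t/t½) = 0.125 = 12.5%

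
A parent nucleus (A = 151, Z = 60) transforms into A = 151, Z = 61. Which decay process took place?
ΔA = 0, ΔZ = +1 ⇒ beta-minus decay (β⁻)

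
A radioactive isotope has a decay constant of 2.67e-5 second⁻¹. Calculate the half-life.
t½ = ln(2)/λ = 25960 seconds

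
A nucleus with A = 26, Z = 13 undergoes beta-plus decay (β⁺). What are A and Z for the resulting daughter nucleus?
Daughter: A = 26, Z = 12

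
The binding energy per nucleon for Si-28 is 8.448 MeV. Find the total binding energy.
B.E. = 8.448 × 28 = 236.5 MeV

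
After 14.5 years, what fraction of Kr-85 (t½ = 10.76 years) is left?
N/N₀ = (1/2)^(t/t½) = 0.3929 = 39.3%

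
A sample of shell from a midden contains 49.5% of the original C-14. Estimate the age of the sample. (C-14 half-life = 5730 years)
Age = t½ × log₂(1/ratio) = 5813 years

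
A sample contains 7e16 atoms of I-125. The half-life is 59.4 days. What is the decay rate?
A = λN = 8.168e14 decays/day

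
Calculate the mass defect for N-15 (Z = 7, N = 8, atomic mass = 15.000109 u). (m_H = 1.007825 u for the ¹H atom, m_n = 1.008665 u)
Δm = Z·m_H + N·m_n − M = 0.124 u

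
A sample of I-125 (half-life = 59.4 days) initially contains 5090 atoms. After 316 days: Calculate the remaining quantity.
N = N₀(1/2)^(t/t½) = 127.4 atoms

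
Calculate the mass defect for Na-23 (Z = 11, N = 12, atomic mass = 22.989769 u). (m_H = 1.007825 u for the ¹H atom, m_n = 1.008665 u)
Δm = Z·m_H + N·m_n − M = 0.2003 u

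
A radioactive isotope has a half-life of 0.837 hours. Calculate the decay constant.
λ = ln(2)/t½ = 0.8281 hour⁻¹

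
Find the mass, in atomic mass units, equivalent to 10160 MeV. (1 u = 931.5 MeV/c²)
m = E/c² = 10.91 u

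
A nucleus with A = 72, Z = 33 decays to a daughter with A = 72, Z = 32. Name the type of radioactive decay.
ΔA = 0, ΔZ = -1 ⇒ beta-plus decay (β⁺) or electron capture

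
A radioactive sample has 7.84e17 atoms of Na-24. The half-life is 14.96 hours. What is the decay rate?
A = λN = 3.633e16 decays/hour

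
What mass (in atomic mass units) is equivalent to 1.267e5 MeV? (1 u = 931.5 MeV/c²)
m = E/c² = 136 u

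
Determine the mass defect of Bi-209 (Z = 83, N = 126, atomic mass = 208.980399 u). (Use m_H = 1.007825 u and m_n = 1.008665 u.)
Δm = Z·m_H + N·m_n − M = 1.761 u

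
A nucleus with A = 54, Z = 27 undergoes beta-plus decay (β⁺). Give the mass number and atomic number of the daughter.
Daughter: A = 54, Z = 26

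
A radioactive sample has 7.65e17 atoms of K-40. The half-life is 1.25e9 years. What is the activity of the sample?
A = λN = 4.242e8 decays/year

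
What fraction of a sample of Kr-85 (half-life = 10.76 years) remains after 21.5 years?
N/N₀ = (1/2)^(t/t½) = 0.2503 = 25%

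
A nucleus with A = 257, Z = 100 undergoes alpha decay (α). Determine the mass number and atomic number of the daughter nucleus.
Daughter: A = 253, Z = 98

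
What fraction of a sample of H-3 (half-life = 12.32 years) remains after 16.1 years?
N/N₀ = (1/2)^(t/t½) = 0.4042 = 40.4%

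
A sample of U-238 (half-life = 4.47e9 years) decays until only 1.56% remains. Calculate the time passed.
t = t½ × log₂(N₀/N) = 2.683e10 years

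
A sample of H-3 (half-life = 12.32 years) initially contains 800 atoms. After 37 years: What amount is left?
N = N₀(1/2)^(t/t½) = 99.78 atoms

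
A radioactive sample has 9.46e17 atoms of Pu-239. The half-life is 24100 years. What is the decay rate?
A = λN = 2.721e13 decays/year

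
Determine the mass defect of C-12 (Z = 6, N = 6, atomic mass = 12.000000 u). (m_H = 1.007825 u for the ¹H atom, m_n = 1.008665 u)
Δm = Z·m_H + N·m_n − M = 0.09894 u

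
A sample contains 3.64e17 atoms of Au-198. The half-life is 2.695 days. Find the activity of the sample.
A = λN = 9.362e16 decays/day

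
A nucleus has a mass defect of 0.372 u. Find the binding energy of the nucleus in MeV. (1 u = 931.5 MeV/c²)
B.E. = Δm × 931.5 = 346.5 MeV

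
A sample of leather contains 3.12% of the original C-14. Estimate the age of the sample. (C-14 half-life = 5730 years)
Age = t½ × log₂(1/ratio) = 28660 years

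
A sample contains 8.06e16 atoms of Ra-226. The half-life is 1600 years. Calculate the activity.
A = λN = 3.492e13 decays/year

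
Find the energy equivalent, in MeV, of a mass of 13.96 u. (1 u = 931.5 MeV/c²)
E = mc² = 13000 MeV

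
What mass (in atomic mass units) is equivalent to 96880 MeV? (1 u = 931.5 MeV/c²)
m = E/c² = 104 u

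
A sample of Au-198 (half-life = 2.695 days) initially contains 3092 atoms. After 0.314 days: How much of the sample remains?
N = N₀(1/2)^(t/t½) = 2852 atoms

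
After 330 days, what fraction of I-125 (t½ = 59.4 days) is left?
N/N₀ = (1/2)^(t/t½) = 0.02126 = 2.13%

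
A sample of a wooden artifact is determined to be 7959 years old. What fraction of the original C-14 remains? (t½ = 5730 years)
N/N₀ = (1/2)^(t/t½) = 0.3818 = 38.2%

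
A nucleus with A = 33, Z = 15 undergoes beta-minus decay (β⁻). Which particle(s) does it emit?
β⁻: electron (e⁻) + antineutrino (ν̄ₑ)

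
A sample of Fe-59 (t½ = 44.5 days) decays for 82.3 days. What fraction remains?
N/N₀ = (1/2)^(t/t½) = 0.2775 = 27.8%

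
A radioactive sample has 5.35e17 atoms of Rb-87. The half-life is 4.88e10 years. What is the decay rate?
A = λN = 7.599e6 decays/year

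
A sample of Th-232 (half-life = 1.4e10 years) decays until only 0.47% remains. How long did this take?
t = t½ × log₂(N₀/N) = 1.083e11 years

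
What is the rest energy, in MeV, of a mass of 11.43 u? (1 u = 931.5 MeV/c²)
E = mc² = 10650 MeV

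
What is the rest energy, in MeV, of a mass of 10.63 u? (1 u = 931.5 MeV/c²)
E = mc² = 9902 MeV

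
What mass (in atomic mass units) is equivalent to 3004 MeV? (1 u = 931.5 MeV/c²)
m = E/c² = 3.225 u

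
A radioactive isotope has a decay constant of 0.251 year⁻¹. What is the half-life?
t½ = ln(2)/λ = 2.762 years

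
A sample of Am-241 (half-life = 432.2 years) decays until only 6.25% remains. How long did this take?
t = t½ × log₂(N₀/N) = 1729 years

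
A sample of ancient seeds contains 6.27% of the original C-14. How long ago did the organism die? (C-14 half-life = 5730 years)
Age = t½ × log₂(1/ratio) = 22890 years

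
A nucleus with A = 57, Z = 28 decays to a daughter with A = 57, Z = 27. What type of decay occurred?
ΔA = 0, ΔZ = -1 ⇒ beta-plus decay (β⁺) or electron capture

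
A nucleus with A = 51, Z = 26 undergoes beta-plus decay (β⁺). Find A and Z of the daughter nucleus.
Daughter: A = 51, Z = 25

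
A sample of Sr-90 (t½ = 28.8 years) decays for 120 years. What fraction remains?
N/N₀ = (1/2)^(t/t½) = 0.05568 = 5.57%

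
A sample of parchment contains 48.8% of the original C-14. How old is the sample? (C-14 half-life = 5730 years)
Age = t½ × log₂(1/ratio) = 5931 years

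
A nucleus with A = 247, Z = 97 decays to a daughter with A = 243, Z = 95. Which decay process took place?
ΔA = -4, ΔZ = -2 ⇒ alpha decay (α)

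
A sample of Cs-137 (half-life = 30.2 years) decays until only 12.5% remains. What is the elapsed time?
t = t½ × log₂(N₀/N) = 90.6 years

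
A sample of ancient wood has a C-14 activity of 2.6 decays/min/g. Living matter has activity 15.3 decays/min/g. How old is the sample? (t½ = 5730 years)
Age = t½ × log₂(A₀/A) = 14650 years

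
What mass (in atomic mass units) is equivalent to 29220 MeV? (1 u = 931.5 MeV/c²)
m = E/c² = 31.37 u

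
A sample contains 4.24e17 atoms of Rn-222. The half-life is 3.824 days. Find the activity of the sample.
A = λN = 7.686e16 decays/day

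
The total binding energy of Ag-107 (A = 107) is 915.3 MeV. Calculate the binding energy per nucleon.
B.E./A = 915.3/107 = 8.554 MeV/nucleon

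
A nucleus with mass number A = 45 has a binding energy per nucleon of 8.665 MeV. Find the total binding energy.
B.E. = 8.665 × 45 = 389.9 MeV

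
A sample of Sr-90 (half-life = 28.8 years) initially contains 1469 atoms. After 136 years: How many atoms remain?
N = N₀(1/2)^(t/t½) = 55.65 atoms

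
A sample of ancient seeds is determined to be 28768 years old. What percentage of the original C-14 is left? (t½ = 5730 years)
N/N₀ = (1/2)^(t/t½) = 0.03081 = 3.08%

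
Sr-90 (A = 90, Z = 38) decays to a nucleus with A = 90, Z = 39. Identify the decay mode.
ΔA = 0, ΔZ = +1 ⇒ beta-minus decay (β⁻)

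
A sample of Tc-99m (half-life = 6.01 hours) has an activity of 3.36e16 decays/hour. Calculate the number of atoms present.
N = A/λ = 2.913e17 atoms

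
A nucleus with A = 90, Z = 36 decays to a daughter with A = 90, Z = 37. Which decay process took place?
ΔA = 0, ΔZ = +1 ⇒ beta-minus decay (β⁻)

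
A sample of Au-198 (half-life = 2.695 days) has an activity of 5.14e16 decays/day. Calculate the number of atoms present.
N = A/λ = 1.998e17 atoms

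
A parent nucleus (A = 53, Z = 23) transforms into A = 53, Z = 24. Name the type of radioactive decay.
ΔA = 0, ΔZ = +1 ⇒ beta-minus decay (β⁻)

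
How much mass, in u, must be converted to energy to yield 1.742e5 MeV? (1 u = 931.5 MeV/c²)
m = E/c² = 187 u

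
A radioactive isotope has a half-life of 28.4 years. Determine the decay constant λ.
λ = ln(2)/t½ = 0.02441 year⁻¹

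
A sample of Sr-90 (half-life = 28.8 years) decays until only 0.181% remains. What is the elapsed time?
t = t½ × log₂(N₀/N) = 262.4 years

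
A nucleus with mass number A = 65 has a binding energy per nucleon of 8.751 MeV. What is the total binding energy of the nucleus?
B.E. = 8.751 × 65 = 568.8 MeV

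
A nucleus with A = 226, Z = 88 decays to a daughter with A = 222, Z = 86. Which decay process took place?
ΔA = -4, ΔZ = -2 ⇒ alpha decay (α)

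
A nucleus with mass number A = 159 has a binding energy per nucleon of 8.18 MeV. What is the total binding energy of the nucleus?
B.E. = 8.18 × 159 = 1301 MeV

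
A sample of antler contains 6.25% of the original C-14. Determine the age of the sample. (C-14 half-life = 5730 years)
Age = t½ × log₂(1/ratio) = 22920 years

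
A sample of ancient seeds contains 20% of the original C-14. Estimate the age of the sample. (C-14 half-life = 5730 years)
Age = t½ × log₂(1/ratio) = 13300 years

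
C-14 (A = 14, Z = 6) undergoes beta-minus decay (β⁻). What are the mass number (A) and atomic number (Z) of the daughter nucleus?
Daughter: A = 14, Z = 7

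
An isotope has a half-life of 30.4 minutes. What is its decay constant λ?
λ = ln(2)/t½ = 0.0228 minute⁻¹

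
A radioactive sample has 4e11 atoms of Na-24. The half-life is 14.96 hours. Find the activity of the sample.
A = λN = 1.853e10 decays/hour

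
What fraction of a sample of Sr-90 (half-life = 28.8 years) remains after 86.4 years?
N/N₀ = (1/2)^(t/t½) = 0.125 = 12.5%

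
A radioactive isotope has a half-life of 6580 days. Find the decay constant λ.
λ = ln(2)/t½ = 1.053e-4 day⁻¹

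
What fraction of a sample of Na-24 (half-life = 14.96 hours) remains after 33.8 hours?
N/N₀ = (1/2)^(t/t½) = 0.2089 = 20.9%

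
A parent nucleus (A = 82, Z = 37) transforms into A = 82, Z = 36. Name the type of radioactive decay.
ΔA = 0, ΔZ = -1 ⇒ beta-plus decay (β⁺) or electron capture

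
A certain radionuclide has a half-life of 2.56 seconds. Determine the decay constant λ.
λ = ln(2)/t½ = 0.2708 second⁻¹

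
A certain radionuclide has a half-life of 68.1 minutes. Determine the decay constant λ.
λ = ln(2)/t½ = 0.01018 minute⁻¹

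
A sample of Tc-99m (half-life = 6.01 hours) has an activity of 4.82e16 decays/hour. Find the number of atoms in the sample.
N = A/λ = 4.179e17 atoms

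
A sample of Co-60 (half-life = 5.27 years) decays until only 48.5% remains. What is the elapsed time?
t = t½ × log₂(N₀/N) = 5.502 years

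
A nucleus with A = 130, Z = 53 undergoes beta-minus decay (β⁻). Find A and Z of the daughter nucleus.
Daughter: A = 130, Z = 54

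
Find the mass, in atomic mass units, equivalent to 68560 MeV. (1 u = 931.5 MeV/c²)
m = E/c² = 73.6 u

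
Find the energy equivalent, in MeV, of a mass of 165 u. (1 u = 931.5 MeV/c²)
E = mc² = 1.537e5 MeV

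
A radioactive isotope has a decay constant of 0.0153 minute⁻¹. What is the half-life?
t½ = ln(2)/λ = 45.3 minutes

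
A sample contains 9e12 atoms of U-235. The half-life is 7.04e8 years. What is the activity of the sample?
A = λN = 8861 decays/year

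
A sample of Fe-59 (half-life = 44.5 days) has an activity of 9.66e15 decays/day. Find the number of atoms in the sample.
N = A/λ = 6.202e17 atoms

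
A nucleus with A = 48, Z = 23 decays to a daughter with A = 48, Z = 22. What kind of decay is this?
ΔA = 0, ΔZ = -1 ⇒ beta-plus decay (β⁺) or electron capture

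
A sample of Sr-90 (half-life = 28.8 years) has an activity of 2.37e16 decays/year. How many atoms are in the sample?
N = A/λ = 9.847e17 atoms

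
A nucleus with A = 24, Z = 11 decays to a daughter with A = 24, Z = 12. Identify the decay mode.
ΔA = 0, ΔZ = +1 ⇒ beta-minus decay (β⁻)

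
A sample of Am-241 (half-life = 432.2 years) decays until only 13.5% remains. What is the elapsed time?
t = t½ × log₂(N₀/N) = 1249 years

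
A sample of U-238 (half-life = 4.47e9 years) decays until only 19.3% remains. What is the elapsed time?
t = t½ × log₂(N₀/N) = 1.061e10 years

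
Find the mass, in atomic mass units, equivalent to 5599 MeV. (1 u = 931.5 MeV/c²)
m = E/c² = 6.011 u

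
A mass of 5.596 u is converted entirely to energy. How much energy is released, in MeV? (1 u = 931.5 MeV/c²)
E = mc² = 5213 MeV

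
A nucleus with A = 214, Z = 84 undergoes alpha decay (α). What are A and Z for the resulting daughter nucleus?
Daughter: A = 210, Z = 82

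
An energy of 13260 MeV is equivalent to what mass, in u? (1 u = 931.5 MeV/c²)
m = E/c² = 14.24 u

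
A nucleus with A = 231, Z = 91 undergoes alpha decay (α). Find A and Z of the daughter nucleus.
Daughter: A = 227, Z = 89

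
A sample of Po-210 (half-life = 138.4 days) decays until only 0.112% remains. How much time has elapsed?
t = t½ × log₂(N₀/N) = 1357 days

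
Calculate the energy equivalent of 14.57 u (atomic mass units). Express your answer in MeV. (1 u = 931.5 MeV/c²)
E = mc² = 13570 MeV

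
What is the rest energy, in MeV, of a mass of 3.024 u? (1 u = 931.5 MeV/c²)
E = mc² = 2817 MeV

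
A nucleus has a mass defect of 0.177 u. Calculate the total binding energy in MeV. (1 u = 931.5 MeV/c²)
B.E. = Δm × 931.5 = 164.9 MeV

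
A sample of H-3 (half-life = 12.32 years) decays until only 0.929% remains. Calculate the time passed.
t = t½ × log₂(N₀/N) = 83.16 years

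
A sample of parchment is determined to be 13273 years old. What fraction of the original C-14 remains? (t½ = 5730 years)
N/N₀ = (1/2)^(t/t½) = 0.2008 = 20.1%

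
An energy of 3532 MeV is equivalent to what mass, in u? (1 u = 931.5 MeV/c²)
m = E/c² = 3.792 u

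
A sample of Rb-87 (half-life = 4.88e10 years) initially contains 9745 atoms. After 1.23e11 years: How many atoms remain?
N = N₀(1/2)^(t/t½) = 1698 atoms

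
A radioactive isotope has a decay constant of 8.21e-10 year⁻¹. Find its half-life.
t½ = ln(2)/λ = 8.443e8 years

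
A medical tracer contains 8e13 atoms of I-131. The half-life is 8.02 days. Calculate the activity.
A = λN = 6.914e12 decays/day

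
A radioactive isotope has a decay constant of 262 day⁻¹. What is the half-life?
t½ = ln(2)/λ = 0.002646 days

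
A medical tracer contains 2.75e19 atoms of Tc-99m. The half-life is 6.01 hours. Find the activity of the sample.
A = λN = 3.172e18 decays/hour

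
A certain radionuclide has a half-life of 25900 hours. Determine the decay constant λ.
λ = ln(2)/t½ = 2.676e-5 hour⁻¹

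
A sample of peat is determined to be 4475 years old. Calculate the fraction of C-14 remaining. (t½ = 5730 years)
N/N₀ = (1/2)^(t/t½) = 0.582 = 58.2%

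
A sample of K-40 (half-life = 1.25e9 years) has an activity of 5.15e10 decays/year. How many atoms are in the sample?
N = A/λ = 9.287e19 atoms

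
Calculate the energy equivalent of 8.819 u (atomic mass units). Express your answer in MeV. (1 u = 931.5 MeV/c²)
E = mc² = 8215 MeV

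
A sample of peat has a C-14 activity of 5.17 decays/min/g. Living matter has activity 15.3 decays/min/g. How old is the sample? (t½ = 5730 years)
Age = t½ × log₂(A₀/A) = 8969 years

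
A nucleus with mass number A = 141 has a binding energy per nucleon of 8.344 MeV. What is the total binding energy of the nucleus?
B.E. = 8.344 × 141 = 1177 MeV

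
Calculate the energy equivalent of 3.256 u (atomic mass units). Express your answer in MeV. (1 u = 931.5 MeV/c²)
E = mc² = 3033 MeV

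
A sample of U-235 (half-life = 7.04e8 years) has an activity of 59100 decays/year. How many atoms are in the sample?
N = A/λ = 6.003e13 atoms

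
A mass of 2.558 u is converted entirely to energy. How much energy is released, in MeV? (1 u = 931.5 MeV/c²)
E = mc² = 2383 MeV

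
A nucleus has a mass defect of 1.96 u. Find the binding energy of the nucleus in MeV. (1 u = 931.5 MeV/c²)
B.E. = Δm × 931.5 = 1826 MeV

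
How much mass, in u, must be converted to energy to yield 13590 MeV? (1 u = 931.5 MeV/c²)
m = E/c² = 14.59 u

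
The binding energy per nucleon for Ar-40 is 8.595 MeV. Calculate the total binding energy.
B.E. = 8.595 × 40 = 343.8 MeV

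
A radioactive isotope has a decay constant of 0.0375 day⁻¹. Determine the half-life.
t½ = ln(2)/λ = 18.48 days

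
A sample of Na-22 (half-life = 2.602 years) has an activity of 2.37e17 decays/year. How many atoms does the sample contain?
N = A/λ = 8.897e17 atoms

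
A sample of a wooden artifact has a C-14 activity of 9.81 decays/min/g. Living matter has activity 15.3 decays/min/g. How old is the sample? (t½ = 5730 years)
Age = t½ × log₂(A₀/A) = 3674 years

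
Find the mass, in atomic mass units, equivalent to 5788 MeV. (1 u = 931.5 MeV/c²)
m = E/c² = 6.214 u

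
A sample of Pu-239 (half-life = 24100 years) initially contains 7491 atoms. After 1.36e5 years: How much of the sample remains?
N = N₀(1/2)^(t/t½) = 149.9 atoms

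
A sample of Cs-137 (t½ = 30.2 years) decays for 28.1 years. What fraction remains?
N/N₀ = (1/2)^(t/t½) = 0.5247 = 52.5%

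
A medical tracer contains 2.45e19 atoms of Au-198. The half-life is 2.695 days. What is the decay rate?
A = λN = 6.301e18 decays/day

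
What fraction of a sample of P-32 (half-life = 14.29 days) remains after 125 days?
N/N₀ = (1/2)^(t/t½) = 0.002327 = 0.233%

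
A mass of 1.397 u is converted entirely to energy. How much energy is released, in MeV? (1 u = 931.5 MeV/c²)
E = mc² = 1301 MeV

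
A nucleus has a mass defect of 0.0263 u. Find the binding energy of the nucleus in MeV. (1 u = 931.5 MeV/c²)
B.E. = Δm × 931.5 = 24.5 MeV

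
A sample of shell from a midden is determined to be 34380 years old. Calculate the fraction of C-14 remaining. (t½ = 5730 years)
N/N₀ = (1/2)^(t/t½) = 0.01562 = 1.56%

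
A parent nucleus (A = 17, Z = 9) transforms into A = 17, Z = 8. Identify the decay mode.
ΔA = 0, ΔZ = -1 ⇒ beta-plus decay (β⁺) or electron capture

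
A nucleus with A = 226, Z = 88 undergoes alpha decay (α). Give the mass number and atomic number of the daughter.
Daughter: A = 222, Z = 86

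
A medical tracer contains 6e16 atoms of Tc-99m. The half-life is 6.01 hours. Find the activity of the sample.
A = λN = 6.92e15 decays/hour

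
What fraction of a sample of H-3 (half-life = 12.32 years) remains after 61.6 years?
N/N₀ = (1/2)^(t/t½) = 0.03125 = 3.12%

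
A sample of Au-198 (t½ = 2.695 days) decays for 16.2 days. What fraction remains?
N/N₀ = (1/2)^(t/t½) = 0.0155 = 1.55%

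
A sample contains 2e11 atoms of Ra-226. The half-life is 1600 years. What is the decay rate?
A = λN = 8.664e7 decays/year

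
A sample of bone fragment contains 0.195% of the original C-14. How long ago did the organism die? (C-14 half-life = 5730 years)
Age = t½ × log₂(1/ratio) = 51580 years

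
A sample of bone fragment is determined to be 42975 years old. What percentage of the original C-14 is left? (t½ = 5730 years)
N/N₀ = (1/2)^(t/t½) = 0.005524 = 0.552%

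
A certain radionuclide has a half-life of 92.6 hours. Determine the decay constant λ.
λ = ln(2)/t½ = 0.007485 hour⁻¹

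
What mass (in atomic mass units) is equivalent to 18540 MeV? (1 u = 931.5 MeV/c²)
m = E/c² = 19.9 u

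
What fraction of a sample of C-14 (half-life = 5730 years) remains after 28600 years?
N/N₀ = (1/2)^(t/t½) = 0.03144 = 3.14%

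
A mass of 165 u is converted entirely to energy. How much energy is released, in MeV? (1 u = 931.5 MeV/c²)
E = mc² = 1.537e5 MeV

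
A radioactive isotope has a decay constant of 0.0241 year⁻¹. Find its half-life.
t½ = ln(2)/λ = 28.76 years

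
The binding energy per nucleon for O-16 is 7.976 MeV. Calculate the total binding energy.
B.E. = 7.976 × 16 = 127.6 MeV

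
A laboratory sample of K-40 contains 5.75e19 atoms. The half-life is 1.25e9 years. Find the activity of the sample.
A = λN = 3.188e10 decays/year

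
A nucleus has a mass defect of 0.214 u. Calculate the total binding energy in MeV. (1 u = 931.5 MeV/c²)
B.E. = Δm × 931.5 = 199.3 MeV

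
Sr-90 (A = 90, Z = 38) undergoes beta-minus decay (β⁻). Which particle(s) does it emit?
β⁻: electron (e⁻) + antineutrino (ν̄ₑ)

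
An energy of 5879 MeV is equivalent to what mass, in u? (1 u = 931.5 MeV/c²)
m = E/c² = 6.311 u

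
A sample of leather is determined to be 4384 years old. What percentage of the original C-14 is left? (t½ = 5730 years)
N/N₀ = (1/2)^(t/t½) = 0.5884 = 58.8%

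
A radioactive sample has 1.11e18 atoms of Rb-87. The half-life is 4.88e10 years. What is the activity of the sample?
A = λN = 1.577e7 decays/year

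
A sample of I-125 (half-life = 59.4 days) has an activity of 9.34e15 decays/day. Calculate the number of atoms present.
N = A/λ = 8.004e17 atoms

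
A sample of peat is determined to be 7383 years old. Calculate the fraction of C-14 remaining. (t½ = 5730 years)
N/N₀ = (1/2)^(t/t½) = 0.4094 = 40.9%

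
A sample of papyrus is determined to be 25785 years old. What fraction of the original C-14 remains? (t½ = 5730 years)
N/N₀ = (1/2)^(t/t½) = 0.04419 = 4.42%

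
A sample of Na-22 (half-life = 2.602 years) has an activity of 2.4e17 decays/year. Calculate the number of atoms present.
N = A/λ = 9.009e17 atoms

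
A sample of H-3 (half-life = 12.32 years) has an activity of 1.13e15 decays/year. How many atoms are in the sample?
N = A/λ = 2.008e16 atoms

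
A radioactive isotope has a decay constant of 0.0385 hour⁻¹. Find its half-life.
t½ = ln(2)/λ = 18 hours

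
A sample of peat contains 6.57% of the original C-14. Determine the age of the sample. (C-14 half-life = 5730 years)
Age = t½ × log₂(1/ratio) = 22510 years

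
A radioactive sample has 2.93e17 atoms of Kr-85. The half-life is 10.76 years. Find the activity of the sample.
A = λN = 1.887e16 decays/year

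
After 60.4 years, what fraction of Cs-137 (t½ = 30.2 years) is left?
N/N₀ = (1/2)^(t/t½) = 0.25 = 25%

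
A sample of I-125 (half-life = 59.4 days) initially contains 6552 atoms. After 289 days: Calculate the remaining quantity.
N = N₀(1/2)^(t/t½) = 224.8 atoms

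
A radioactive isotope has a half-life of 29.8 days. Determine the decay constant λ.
λ = ln(2)/t½ = 0.02326 day⁻¹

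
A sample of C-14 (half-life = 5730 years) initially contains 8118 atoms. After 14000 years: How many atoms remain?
N = N₀(1/2)^(t/t½) = 1493 atoms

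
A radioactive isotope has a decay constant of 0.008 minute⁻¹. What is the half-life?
t½ = ln(2)/λ = 86.64 minutes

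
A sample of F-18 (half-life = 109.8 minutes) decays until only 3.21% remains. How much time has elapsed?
t = t½ × log₂(N₀/N) = 544.7 minutes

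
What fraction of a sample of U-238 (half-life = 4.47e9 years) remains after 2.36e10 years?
N/N₀ = (1/2)^(t/t½) = 0.02574 = 2.57%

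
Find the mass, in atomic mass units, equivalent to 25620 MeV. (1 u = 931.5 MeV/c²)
m = E/c² = 27.5 u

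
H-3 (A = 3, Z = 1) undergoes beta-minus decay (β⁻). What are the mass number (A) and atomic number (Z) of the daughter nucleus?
Daughter: A = 3, Z = 2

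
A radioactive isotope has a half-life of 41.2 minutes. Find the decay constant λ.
λ = ln(2)/t½ = 0.01682 minute⁻¹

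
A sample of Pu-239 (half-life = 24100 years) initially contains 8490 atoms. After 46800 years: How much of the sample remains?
N = N₀(1/2)^(t/t½) = 2210 atoms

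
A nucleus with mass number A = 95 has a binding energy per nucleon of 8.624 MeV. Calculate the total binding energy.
B.E. = 8.624 × 95 = 819.3 MeV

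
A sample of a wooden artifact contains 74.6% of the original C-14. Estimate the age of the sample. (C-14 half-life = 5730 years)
Age = t½ × log₂(1/ratio) = 2422 years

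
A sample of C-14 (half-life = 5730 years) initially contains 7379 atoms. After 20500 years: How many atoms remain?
N = N₀(1/2)^(t/t½) = 618 atoms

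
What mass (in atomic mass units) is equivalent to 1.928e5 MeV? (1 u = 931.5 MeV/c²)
m = E/c² = 207 u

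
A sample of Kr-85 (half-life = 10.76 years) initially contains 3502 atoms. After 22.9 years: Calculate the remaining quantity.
N = N₀(1/2)^(t/t½) = 801 atoms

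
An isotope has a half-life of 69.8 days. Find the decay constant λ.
λ = ln(2)/t½ = 0.00993 day⁻¹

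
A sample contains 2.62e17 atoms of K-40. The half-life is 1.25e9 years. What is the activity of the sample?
A = λN = 1.453e8 decays/year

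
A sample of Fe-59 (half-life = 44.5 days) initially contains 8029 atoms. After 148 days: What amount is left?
N = N₀(1/2)^(t/t½) = 800.7 atoms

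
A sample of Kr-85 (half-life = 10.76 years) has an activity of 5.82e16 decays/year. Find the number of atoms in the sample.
N = A/λ = 9.035e17 atoms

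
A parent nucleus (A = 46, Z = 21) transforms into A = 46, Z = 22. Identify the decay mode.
ΔA = 0, ΔZ = +1 ⇒ beta-minus decay (β⁻)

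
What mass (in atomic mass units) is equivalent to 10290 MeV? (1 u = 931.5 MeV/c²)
m = E/c² = 11.05 u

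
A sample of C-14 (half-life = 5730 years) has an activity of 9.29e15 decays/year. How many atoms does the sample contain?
N = A/λ = 7.68e19 atoms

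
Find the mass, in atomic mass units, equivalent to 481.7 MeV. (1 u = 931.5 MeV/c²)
m = E/c² = 0.5171 u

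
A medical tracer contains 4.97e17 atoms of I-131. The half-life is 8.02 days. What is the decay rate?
A = λN = 4.295e16 decays/day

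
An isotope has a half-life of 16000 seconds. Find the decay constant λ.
λ = ln(2)/t½ = 4.332e-5 second⁻¹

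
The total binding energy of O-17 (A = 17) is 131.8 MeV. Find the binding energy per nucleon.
B.E./A = 131.8/17 = 7.753 MeV/nucleon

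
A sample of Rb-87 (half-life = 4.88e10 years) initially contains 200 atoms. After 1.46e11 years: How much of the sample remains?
N = N₀(1/2)^(t/t½) = 25.14 atoms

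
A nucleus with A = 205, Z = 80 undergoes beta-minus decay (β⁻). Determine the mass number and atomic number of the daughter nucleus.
Daughter: A = 205, Z = 81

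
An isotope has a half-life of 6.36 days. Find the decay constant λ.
λ = ln(2)/t½ = 0.109 day⁻¹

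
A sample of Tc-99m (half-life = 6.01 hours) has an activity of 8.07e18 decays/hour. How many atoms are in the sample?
N = A/λ = 6.997e19 atoms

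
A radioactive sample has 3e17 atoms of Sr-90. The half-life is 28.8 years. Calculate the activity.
A = λN = 7.22e15 decays/year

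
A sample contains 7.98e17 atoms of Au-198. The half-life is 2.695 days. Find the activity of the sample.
A = λN = 2.052e17 decays/day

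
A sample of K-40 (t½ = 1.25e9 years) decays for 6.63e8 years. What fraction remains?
N/N₀ = (1/2)^(t/t½) = 0.6924 = 69.2%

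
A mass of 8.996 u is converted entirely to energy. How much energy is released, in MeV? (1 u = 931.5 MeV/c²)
E = mc² = 8380 MeV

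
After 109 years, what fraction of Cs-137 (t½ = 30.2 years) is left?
N/N₀ = (1/2)^(t/t½) = 0.08194 = 8.19%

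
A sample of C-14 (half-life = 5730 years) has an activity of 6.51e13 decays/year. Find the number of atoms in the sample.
N = A/λ = 5.382e17 atoms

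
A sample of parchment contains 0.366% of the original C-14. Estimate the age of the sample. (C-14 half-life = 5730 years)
Age = t½ × log₂(1/ratio) = 46380 years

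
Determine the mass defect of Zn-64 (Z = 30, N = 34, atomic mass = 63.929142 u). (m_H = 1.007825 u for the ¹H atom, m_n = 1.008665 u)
Δm = Z·m_H + N·m_n − M = 0.6002 u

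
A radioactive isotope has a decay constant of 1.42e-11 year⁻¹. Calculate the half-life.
t½ = ln(2)/λ = 4.881e10 years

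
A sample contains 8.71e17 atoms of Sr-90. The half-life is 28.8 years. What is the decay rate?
A = λN = 2.096e16 decays/year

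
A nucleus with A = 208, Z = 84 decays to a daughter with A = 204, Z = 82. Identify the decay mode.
ΔA = -4, ΔZ = -2 ⇒ alpha decay (α)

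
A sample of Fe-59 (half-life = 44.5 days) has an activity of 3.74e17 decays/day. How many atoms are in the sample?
N = A/λ = 2.401e19 atoms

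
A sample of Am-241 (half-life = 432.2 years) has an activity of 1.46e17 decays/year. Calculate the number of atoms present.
N = A/λ = 9.104e19 atoms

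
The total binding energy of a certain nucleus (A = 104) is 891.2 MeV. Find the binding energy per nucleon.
B.E./A = 891.2/104 = 8.569 MeV/nucleon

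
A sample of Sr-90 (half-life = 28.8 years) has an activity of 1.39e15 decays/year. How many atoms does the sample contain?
N = A/λ = 5.775e16 atoms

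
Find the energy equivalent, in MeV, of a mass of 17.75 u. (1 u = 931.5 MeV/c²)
E = mc² = 16530 MeV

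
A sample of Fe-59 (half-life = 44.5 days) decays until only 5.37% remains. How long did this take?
t = t½ × log₂(N₀/N) = 187.7 days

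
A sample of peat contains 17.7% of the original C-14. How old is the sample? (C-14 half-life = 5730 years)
Age = t½ × log₂(1/ratio) = 14310 years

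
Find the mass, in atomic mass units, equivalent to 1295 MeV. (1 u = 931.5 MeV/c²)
m = E/c² = 1.39 u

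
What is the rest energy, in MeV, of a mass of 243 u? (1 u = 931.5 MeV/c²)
E = mc² = 2.264e5 MeV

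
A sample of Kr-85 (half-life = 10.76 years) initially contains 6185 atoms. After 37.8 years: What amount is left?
N = N₀(1/2)^(t/t½) = 541.8 atoms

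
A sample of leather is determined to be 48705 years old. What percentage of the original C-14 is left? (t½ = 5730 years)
N/N₀ = (1/2)^(t/t½) = 0.002762 = 0.276%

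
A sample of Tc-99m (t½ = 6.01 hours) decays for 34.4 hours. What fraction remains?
N/N₀ = (1/2)^(t/t½) = 0.01892 = 1.89%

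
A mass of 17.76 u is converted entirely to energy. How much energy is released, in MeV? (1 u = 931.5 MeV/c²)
E = mc² = 16540 MeV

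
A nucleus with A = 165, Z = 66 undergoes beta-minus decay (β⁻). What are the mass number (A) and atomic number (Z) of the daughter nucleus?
Daughter: A = 165, Z = 67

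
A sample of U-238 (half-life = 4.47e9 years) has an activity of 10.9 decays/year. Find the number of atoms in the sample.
N = A/λ = 7.029e10 atoms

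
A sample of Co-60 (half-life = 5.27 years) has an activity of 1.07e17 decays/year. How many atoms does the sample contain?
N = A/λ = 8.135e17 atoms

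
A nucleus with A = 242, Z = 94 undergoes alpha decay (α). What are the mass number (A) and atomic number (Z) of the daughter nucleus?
Daughter: A = 238, Z = 92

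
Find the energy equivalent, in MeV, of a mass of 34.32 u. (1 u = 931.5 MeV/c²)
E = mc² = 31970 MeV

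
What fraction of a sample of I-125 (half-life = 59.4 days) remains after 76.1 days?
N/N₀ = (1/2)^(t/t½) = 0.4115 = 41.1%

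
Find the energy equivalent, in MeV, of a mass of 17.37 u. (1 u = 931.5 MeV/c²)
E = mc² = 16180 MeV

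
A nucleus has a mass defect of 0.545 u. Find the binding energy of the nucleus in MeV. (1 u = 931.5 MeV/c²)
B.E. = Δm × 931.5 = 507.7 MeV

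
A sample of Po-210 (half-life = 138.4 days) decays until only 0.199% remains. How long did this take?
t = t½ × log₂(N₀/N) = 1242 days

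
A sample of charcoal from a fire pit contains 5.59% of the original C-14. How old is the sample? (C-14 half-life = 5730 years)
Age = t½ × log₂(1/ratio) = 23840 years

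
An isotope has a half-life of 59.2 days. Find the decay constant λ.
λ = ln(2)/t½ = 0.01171 day⁻¹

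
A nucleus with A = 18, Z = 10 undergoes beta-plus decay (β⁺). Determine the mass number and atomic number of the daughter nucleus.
Daughter: A = 18, Z = 9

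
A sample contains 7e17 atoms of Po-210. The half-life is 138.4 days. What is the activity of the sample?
A = λN = 3.506e15 decays/day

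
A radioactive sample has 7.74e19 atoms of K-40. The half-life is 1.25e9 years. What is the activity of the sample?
A = λN = 4.292e10 decays/year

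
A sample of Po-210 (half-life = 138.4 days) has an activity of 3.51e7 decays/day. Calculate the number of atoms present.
N = A/λ = 7.008e9 atoms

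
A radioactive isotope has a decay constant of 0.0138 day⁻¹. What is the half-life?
t½ = ln(2)/λ = 50.23 days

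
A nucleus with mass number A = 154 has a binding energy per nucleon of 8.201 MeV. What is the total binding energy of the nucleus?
B.E. = 8.201 × 154 = 1263 MeV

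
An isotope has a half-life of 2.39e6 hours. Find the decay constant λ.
λ = ln(2)/t½ = 2.9e-7 hour⁻¹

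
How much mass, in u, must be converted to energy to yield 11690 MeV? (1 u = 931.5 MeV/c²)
m = E/c² = 12.55 u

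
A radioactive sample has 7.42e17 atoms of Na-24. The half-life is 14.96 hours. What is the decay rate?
A = λN = 3.438e16 decays/hour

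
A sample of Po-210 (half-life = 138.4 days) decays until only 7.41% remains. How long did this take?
t = t½ × log₂(N₀/N) = 519.6 days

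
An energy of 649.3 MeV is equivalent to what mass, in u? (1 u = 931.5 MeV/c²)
m = E/c² = 0.697 u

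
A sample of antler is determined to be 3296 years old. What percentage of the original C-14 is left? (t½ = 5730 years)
N/N₀ = (1/2)^(t/t½) = 0.6712 = 67.1%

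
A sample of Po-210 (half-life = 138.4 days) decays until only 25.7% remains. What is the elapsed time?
t = t½ × log₂(N₀/N) = 271.3 days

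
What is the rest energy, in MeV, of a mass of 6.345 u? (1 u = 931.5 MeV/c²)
E = mc² = 5910 MeV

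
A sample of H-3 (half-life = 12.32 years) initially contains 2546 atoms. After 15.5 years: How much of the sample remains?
N = N₀(1/2)^(t/t½) = 1064 atoms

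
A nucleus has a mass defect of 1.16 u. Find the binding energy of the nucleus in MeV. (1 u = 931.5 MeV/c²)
B.E. = Δm × 931.5 = 1081 MeV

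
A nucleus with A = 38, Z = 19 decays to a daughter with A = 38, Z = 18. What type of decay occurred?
ΔA = 0, ΔZ = -1 ⇒ beta-plus decay (β⁺) or electron capture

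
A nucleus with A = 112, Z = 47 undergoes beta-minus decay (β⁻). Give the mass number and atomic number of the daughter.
Daughter: A = 112, Z = 48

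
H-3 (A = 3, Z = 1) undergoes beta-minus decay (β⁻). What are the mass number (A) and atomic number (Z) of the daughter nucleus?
Daughter: A = 3, Z = 2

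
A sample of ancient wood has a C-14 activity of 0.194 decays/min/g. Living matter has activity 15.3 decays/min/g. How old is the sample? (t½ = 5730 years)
Age = t½ × log₂(A₀/A) = 36110 years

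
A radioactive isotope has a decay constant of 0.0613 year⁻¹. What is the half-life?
t½ = ln(2)/λ = 11.31 years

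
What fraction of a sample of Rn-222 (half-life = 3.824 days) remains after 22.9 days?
N/N₀ = (1/2)^(t/t½) = 0.01575 = 1.58%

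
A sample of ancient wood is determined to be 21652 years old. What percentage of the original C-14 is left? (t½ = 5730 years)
N/N₀ = (1/2)^(t/t½) = 0.07286 = 7.29%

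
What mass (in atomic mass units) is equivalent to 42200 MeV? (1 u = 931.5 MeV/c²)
m = E/c² = 45.3 u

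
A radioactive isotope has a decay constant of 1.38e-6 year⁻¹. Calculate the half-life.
t½ = ln(2)/λ = 5.023e5 years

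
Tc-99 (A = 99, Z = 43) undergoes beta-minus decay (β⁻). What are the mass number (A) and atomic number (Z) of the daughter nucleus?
Daughter: A = 99, Z = 44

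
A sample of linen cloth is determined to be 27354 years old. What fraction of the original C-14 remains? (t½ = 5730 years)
N/N₀ = (1/2)^(t/t½) = 0.03655 = 3.66%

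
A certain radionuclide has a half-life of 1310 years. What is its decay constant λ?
λ = ln(2)/t½ = 5.291e-4 year⁻¹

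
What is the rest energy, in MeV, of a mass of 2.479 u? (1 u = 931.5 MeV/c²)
E = mc² = 2309 MeV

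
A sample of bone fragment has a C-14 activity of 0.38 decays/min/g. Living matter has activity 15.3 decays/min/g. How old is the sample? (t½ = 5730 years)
Age = t½ × log₂(A₀/A) = 30550 years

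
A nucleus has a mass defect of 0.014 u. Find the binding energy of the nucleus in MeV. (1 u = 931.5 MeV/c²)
B.E. = Δm × 931.5 = 13.04 MeV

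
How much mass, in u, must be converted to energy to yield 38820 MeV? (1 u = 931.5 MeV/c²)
m = E/c² = 41.67 u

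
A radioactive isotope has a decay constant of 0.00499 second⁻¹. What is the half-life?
t½ = ln(2)/λ = 138.9 seconds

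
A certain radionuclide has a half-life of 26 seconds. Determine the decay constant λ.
λ = ln(2)/t½ = 0.02666 second⁻¹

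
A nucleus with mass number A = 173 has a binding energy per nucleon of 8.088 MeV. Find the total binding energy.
B.E. = 8.088 × 173 = 1399 MeV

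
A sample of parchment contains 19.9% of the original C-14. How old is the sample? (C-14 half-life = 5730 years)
Age = t½ × log₂(1/ratio) = 13350 years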